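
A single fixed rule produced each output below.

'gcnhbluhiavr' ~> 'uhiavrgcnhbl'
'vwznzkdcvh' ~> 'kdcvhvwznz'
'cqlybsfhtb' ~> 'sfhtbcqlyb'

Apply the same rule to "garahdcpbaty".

Looking at the pairs, the operation is to swap the front and back halves of the string.
So "garahdcpbaty" becomes "cpbatygarahd".

cpbatygarahd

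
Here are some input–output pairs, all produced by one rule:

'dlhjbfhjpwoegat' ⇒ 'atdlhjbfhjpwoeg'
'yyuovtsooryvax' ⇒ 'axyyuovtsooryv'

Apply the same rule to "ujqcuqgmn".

mnujqcuqg

What's happening: move the last 2 characters to the front (rotate right by 2).
"ujqcuqgmn" → "mnujqcuqg".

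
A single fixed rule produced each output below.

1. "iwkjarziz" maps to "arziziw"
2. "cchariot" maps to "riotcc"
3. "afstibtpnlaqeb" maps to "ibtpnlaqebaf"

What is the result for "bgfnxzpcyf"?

xzpcyfbg

The rule is to move the first 2 characters to the end (rotate left by 2), then delete the first 2 characters.
Applying both steps to "bgfnxzpcyf": "fnxzpcyfbg", then "xzpcyfbg".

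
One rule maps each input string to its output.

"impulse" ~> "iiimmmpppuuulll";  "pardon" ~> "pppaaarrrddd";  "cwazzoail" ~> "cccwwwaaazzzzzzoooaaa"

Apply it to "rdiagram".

rrrdddiiiaaagggrrr

What's happening: delete the last 2 characters, then repeat every character 3 times.
For "rdiagram", step one produces "rdiagr"; step two turns that into "rrrdddiiiaaagggrrr".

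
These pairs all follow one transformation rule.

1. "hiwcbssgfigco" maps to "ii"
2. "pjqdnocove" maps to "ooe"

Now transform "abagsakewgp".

What's happening: keep every other character starting from the second (positions 2nd, 4th, 6th, ...), then keep only the vowels.
On "abagsakewgp": the first step gives "bgaeg", and the second then gives "ae".

ae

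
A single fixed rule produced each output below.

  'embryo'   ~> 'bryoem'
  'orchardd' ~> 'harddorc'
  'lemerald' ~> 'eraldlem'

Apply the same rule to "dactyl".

ctylda

Rule — move the last character to the front, then swap the front and back halves of the string.
For "dactyl", step one produces "ldacty"; step two turns that into "ctylda".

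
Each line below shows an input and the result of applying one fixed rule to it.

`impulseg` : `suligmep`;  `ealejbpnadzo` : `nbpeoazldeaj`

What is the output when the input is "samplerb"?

eplsbarm

What's happening: take characters alternately from the front and the back (1st, last, 2nd, 2nd-last, ...), then move the last 3 characters to the front (rotate right by 3).
Working it through for "samplerb": intermediate "sbarmepl", final "eplsbarm".
(Check on "impulseg": → "igmepsul" → "suligmep" ✓)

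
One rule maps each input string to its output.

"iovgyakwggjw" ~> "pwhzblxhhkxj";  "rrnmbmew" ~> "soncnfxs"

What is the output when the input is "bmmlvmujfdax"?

The pattern: move the first character to the end, then shift every letter 1 place forward in the alphabet (wrapping around).
On "bmmlvmujfdax": the first step gives "mmlvmujfdaxb", and the second then gives "nnmwnvkgebyc".
(Check on "iovgyakwggjw": → "ovgyakwggjwi" → "pwhzblxhhkxj" ✓)

nnmwnvkgebyc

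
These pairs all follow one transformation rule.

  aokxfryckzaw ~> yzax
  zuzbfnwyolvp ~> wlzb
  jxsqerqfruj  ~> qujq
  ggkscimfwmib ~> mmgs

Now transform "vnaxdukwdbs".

Each output is the input with this applied: keep one character in every 3, starting at position 1 (positions 1st, 4th, 7th, ...), then swap the front and back halves of the string.
For "vnaxdukwdbs" the result is "kbvx".

kbvx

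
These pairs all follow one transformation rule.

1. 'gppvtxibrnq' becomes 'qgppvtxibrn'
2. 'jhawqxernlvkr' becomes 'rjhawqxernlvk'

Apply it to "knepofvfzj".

Looking at the pairs, the operation is to move the last character to the front.
For "knepofvfzj" the result is "jknepofvfz".

jknepofvfz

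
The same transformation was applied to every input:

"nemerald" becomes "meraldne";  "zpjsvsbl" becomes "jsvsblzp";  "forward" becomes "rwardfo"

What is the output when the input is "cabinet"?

Rule — move the first 2 characters to the end (rotate left by 2).
On "cabinet" that produces "binetca".

binetca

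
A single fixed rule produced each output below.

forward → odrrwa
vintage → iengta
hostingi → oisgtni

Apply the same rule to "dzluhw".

The transformation: delete the first character, then take characters alternately from the front and the back (1st, last, 2nd, 2nd-last, ...).
"dzluhw" → "zluhw" → "zwlhu".

zwlhu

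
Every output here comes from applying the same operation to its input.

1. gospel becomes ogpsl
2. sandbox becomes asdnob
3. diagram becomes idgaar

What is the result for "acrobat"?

The transformation: swap each adjacent pair of characters (1↔2, 3↔4, ...), then delete the last character.
"acrobat" → "caorabt" → "caorab".

caorab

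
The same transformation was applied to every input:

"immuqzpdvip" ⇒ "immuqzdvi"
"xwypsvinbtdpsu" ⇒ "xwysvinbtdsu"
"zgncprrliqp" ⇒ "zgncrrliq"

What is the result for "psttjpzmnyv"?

sttjzmnyv

The rule is to remove every "p".
So "psttjpzmnyv" becomes "sttjzmnyv".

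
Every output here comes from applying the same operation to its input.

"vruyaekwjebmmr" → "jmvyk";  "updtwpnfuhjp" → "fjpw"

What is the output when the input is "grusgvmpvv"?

What's happening: swap the front and back halves of the string, then keep one character in every 3, starting at position 2 (positions 2nd, 5th, 8th, ...).
Working it through for "grusgvmpvv": intermediate "vmpvvgrusg", final "mvu".

mvu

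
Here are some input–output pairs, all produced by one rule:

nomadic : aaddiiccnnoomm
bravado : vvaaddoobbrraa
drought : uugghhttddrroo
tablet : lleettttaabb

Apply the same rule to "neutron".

ttrroonnnneeuu

In each case the input is transformed by: move the first 3 characters to the end (rotate left by 3), then double every character.
For "neutron", step one produces "tronneu"; step two turns that into "ttrroonnnneeuu".
(Check on "bravado": → "vadobra" → "vvaaddoobbrraa" ✓)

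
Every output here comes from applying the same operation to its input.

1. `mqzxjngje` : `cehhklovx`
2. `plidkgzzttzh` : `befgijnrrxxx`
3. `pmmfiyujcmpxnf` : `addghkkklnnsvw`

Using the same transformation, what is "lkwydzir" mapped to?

bgijpuwx

Looking at the pairs, the operation is to sort the characters into alphabetical order, then shift every letter 2 places backward in the alphabet (wrapping around).
Starting from "lkwydzir": after the first operation, "diklrwyz"; after the second, "bgijpuwx".
(Check on "pmmfiyujcmpxnf": → "cffijmmmnppuxy" → "addghkkklnnsvw" ✓)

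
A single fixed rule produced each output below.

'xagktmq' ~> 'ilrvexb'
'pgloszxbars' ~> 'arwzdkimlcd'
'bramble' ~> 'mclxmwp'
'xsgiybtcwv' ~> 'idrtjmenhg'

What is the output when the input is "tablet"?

The pattern: shift every letter 11 places forward in the alphabet (wrapping around).
For "tablet" the result is "elmwpe".

elmwpe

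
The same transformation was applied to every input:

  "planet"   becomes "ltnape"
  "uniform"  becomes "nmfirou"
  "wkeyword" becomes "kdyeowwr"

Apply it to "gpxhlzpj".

pjhxzlgp

What's happening: swap the first and last characters, then swap each adjacent pair of characters (1↔2, 3↔4, ...).
Working it through for "gpxhlzpj": intermediate "jpxhlzpg", final "pjhxzlgp".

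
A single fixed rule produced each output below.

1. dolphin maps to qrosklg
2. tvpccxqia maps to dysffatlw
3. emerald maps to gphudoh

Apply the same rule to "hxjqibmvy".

bamtlepyk

The rule is to shift every letter 3 places forward in the alphabet (wrapping around), then swap the first and last characters.
Applying both steps to "hxjqibmvy": "kamtlepyb", then "bamtlepyk".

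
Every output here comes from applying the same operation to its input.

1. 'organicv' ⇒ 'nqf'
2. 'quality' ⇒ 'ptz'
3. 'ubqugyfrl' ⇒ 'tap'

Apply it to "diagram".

Looking at the pairs, the operation is to shift every letter 1 place backward in the alphabet (wrapping around), then keep only the first 3 characters.
Starting from "diagram": after the first operation, "chzfqzl"; after the second, "chz".

chz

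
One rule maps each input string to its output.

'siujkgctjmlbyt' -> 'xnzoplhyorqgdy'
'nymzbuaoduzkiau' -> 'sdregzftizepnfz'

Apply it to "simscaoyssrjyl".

The transformation: shift every letter 5 places forward in the alphabet (wrapping around).
So "simscaoyssrjyl" becomes "xnrxhftdxxwodq".

xnrxhftdxxwodq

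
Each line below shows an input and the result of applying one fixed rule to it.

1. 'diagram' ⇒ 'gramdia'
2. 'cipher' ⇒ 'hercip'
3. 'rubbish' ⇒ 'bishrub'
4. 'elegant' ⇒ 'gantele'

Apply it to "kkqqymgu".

qymgukkq

The transformation: move the first 3 characters to the end (rotate left by 3).
On "kkqqymgu" that produces "qymgukkq".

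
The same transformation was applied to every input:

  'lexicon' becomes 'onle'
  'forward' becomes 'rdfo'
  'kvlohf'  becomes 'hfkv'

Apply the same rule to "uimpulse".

The transformation: move the last 2 characters to the front (rotate right by 2), then keep only the first 4 characters.
"uimpulse" → "seuimpul" → "seui".

seui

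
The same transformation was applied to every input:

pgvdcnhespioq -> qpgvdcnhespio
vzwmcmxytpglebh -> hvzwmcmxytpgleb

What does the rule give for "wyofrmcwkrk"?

kwyofrmcwkr

In each case the input is transformed by: move the last character to the front.
For "wyofrmcwkrk" the result is "kwyofrmcwkr".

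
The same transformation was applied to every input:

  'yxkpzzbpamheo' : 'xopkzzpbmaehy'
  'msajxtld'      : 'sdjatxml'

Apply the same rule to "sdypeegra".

Looking at the pairs, the operation is to swap the first and last characters, then swap each adjacent pair of characters (1↔2, 3↔4, ...).
For "sdypeegra", step one produces "adypeegrs"; step two turns that into "dapyeergs".

dapyeergs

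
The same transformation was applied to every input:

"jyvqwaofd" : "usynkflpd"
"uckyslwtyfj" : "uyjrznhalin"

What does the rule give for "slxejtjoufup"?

What's happening: shift every letter 11 places backward in the alphabet (wrapping around), then move the last 2 characters to the front (rotate right by 2).
On "slxejtjoufup": the first step gives "hamtyiydjuje", and the second then gives "jehamtyiydju".
(Check on "jyvqwaofd": → "ynkflpdus" → "usynkflpd" ✓)

jehamtyiydju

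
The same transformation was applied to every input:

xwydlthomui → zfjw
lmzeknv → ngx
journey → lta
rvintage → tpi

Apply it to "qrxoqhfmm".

sqh

Looking at the pairs, the operation is to keep one character in every 3, starting at position 1 (positions 1st, 4th, 7th, ...), then shift every letter 2 places forward in the alphabet (wrapping around).
Applying both steps to "qrxoqhfmm": "qof", then "sqh".
(Check on "rvintage": → "rng" → "tpi" ✓)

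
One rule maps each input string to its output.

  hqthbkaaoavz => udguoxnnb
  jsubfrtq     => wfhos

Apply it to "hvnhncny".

uiaua

Looking at the pairs, the operation is to delete the last 3 characters, then shift every letter 13 places forward in the alphabet (wrapping around) — i.e. ROT13.
On "hvnhncny": the first step gives "hvnhn", and the second then gives "uiaua".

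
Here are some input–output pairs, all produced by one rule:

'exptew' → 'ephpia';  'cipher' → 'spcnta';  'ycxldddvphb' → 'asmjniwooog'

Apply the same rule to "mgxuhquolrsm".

cdxxrifsbfzw

Looking at the pairs, the operation is to shift every letter 11 places forward in the alphabet (wrapping around), then move the last 3 characters to the front (rotate right by 3).
"mgxuhquolrsm" → "xrifsbfzwcdx" → "cdxxrifsbfzw".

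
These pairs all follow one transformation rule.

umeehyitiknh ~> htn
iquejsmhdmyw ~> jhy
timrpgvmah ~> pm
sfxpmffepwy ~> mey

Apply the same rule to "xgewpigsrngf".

Each output is the input with this applied: delete the first 3 characters, then keep one character in every 3, starting at position 2 (positions 2nd, 5th, 8th, ...).
On "xgewpigsrngf": the first step gives "wpigsrngf", and the second then gives "psg".

psg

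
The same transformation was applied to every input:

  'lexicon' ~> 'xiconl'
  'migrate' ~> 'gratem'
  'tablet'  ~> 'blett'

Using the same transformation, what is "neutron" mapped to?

utronn

The rule is to move the first character to the end, then delete the first character.
For "neutron", step one produces "eutronn"; step two turns that into "utronn".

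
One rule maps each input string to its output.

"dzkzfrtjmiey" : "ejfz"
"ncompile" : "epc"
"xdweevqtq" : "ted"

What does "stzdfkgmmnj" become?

jmft

What's happening: keep one character in every 3, starting at position 2 (positions 2nd, 5th, 8th, ...), then reverse the string.
Starting from "stzdfkgmmnj": after the first operation, "tfmj"; after the second, "jmft".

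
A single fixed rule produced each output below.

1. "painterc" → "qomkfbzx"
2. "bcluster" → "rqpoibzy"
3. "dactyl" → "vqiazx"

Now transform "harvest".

sqpoebx

The rule is to sort the characters into reverse alphabetical order, then shift every letter 3 places backward in the alphabet (wrapping around).
Applying both steps to "harvest": "vtsrhea", then "sqpoebx".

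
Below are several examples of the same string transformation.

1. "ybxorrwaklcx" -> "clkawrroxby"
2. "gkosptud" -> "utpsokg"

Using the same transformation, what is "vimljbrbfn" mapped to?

fbrbjlmiv

In each case the input is transformed by: reverse the string, then delete the first character.
Working it through for "vimljbrbfn": intermediate "nfbrbjlmiv", final "fbrbjlmiv".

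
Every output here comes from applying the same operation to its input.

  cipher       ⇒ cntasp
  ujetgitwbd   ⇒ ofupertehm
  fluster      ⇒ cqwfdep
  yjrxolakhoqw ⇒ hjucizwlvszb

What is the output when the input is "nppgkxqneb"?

myaarvibyp

The pattern: move the last character to the front, then shift every letter 11 places forward in the alphabet (wrapping around).
Working it through for "nppgkxqneb": intermediate "bnppgkxqne", final "myaarvibyp".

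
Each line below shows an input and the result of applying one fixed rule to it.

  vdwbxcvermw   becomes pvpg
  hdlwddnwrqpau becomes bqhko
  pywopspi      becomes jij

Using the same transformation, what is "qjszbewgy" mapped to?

ktq

What's happening: shift every letter 6 places backward in the alphabet (wrapping around), then keep one character in every 3, starting at position 1 (positions 1st, 4th, 7th, ...).
On "qjszbewgy": the first step gives "kdmtvyqas", and the second then gives "ktq".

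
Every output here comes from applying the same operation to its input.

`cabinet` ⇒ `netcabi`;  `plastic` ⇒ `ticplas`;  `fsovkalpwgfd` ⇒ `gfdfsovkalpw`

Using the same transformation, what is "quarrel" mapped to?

The transformation: move the last 3 characters to the front (rotate right by 3).
So "quarrel" becomes "relquar".

relquar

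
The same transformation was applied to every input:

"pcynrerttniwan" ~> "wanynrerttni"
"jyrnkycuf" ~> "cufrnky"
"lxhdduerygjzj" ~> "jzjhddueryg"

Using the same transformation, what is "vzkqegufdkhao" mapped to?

Looking at the pairs, the operation is to delete the first 2 characters, then move the last 3 characters to the front (rotate right by 3).
For "vzkqegufdkhao", step one produces "kqegufdkhao"; step two turns that into "haokqegufdk".
(Check on "lxhdduerygjzj": → "hdduerygjzj" → "jzjhddueryg" ✓)

haokqegufdk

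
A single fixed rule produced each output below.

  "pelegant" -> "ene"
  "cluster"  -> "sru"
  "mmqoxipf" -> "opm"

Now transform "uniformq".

The transformation: move the first 3 characters to the end (rotate left by 3), then keep one character in every 3, starting at position 1 (positions 1st, 4th, 7th, ...).
"uniformq" → "formquni" → "fmn".
(Check on "pelegant": → "egantpel" → "ene" ✓)

fmn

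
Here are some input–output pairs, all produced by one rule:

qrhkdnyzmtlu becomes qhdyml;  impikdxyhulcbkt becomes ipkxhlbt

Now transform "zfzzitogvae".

zziove

In each case the input is transformed by: keep every other character starting from the first (positions 1st, 3rd, 5th, ...).
So "zfzzitogvae" becomes "zziove".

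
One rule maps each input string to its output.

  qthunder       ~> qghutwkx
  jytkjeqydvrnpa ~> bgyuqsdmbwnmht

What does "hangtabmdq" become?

depgtkdqjw

The transformation: shift every letter 3 places forward in the alphabet (wrapping around), then swap the front and back halves of the string.
Applying both steps to "hangtabmdq": "kdqjwdepgt", then "depgtkdqjw".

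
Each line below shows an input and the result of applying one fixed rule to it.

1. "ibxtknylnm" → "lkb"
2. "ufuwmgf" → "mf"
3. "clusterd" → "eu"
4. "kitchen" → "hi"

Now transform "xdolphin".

Looking at the pairs, the operation is to reverse the string, then keep one character in every 3, starting at position 3 (positions 3rd, 6th, 9th, ...).
Starting from "xdolphin": after the first operation, "nihplodx"; after the second, "ho".

ho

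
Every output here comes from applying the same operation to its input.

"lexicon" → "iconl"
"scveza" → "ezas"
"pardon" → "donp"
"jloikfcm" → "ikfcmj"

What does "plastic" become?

sticp

What's happening: move the first 3 characters to the end (rotate left by 3), then delete the last 2 characters.
Applying both steps to "plastic": "sticpla", then "sticp".
(Check on "pardon": → "donpar" → "donp" ✓)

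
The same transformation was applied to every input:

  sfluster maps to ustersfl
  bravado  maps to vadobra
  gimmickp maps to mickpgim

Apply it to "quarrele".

rrelequa

The rule is to move the first 3 characters to the end (rotate left by 3).
So "quarrele" becomes "rrelequa".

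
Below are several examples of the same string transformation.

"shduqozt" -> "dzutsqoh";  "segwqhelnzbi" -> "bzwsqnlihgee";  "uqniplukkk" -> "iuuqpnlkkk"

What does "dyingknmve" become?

dyvnnmkige

What's happening: sort the characters into reverse alphabetical order, then move the last character to the front.
Working it through for "dyingknmve": intermediate "yvnnmkiged", final "dyvnnmkige".
(Check on "uqniplukkk": → "uuqpnlkkki" → "iuuqpnlkkk" ✓)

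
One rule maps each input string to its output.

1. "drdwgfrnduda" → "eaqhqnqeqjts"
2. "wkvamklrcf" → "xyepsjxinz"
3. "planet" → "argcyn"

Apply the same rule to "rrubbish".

The rule is to swap the front and back halves of the string, then shift every letter 13 places forward in the alphabet (wrapping around) — i.e. ROT13.
On "rrubbish": the first step gives "bishrrub", and the second then gives "ovfueeho".

ovfueeho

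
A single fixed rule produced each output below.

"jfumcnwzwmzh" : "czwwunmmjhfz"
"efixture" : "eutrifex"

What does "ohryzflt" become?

The transformation: sort the characters into reverse alphabetical order, then swap the first and last characters.
Starting from "ohryzflt": after the first operation, "zytrolhf"; after the second, "fytrolhz".

fytrolhz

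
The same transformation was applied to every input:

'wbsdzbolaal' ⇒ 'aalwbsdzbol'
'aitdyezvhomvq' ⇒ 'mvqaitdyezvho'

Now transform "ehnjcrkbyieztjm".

Rule — move the last 3 characters to the front (rotate right by 3).
For "ehnjcrkbyieztjm" the result is "tjmehnjcrkbyiez".

tjmehnjcrkbyiez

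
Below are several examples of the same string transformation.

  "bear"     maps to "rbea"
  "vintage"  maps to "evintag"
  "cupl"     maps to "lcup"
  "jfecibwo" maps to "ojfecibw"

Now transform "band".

dban

Rule — move the last character to the front.
On "band" that produces "dban".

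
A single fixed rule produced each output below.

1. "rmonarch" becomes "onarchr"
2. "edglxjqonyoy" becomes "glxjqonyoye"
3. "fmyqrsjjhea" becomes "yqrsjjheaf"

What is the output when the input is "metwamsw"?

Rule — move the first 2 characters to the end (rotate left by 2), then delete the last character.
Starting from "metwamsw": after the first operation, "twamswme"; after the second, "twamswm".

twamswm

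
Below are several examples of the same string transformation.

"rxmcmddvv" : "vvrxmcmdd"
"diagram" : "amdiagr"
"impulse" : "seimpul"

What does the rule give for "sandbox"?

Rule — move the last 2 characters to the front (rotate right by 2).
"sandbox" → "oxsandb".

oxsandb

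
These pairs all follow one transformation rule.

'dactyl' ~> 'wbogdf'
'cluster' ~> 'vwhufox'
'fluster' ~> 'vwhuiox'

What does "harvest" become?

The transformation: move the first 3 characters to the end (rotate left by 3), then shift every letter 3 places forward in the alphabet (wrapping around).
For "harvest", step one produces "vesthar"; step two turns that into "yhvwkdu".

yhvwkdu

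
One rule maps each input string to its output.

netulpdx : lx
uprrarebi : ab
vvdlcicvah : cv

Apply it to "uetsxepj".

The transformation: keep one character in every 3, starting at position 2 (positions 2nd, 5th, 8th, ...), then delete the first character.
"uetsxepj" → "exj" → "xj".

xj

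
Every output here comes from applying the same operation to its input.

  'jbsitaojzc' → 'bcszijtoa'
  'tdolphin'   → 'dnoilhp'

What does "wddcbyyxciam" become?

dmdacibcyxy

The transformation: delete the first character, then take characters alternately from the front and the back (1st, last, 2nd, 2nd-last, ...).
So "wddcbyyxciam" becomes "dmdacibcyxy".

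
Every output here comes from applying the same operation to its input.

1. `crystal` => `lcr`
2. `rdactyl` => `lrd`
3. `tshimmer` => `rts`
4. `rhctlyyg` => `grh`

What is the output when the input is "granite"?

Rule — move the first 2 characters to the end (rotate left by 2), then keep only the last 3 characters.
Applying both steps to "granite": "anitegr", then "egr".

egr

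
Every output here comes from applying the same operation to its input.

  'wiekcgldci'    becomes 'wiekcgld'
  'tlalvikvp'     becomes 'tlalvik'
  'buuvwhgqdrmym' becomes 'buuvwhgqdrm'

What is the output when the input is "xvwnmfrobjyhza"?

xvwnmfrobjyh

The transformation: delete the last 2 characters.
So "xvwnmfrobjyhza" becomes "xvwnmfrobjyh".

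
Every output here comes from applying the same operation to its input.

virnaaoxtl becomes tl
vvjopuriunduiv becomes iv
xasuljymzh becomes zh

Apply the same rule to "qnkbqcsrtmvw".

Rule — keep only the last 2 characters.
Applying that to "qnkbqcsrtmvw" gives "vw".

vw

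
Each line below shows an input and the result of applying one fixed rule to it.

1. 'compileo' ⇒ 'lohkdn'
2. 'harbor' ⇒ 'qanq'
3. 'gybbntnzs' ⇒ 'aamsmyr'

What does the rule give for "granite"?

zmhsd

Looking at the pairs, the operation is to delete the first 2 characters, then shift every letter 1 place backward in the alphabet (wrapping around).
For "granite", step one produces "anite"; step two turns that into "zmhsd".
(Check on "harbor": → "rbor" → "qanq" ✓)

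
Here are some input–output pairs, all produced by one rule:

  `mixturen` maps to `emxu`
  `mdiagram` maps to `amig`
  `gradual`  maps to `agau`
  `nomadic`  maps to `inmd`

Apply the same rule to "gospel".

egs

The pattern: move the last 2 characters to the front (rotate right by 2), then keep every other character starting from the first (positions 1st, 3rd, 5th, ...).
Working it through for "gospel": intermediate "elgosp", final "egs".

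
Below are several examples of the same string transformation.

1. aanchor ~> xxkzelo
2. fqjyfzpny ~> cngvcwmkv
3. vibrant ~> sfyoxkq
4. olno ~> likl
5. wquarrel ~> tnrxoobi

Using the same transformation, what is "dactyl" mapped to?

Each output is the input with this applied: shift every letter 3 places backward in the alphabet (wrapping around).
For "dactyl" the result is "axzqvi".

axzqvi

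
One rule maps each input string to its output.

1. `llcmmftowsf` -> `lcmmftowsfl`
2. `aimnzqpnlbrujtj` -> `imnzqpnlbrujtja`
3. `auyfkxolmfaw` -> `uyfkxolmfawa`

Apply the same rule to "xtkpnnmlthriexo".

What's happening: move the first character to the end.
So "xtkpnnmlthriexo" becomes "tkpnnmlthriexox".

tkpnnmlthriexox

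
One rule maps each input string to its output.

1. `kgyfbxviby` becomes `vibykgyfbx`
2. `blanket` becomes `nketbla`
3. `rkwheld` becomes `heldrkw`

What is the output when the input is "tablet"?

bletta

Rule — move the last 3 characters to the front (rotate right by 3), then move the last character to the front.
Working it through for "tablet": intermediate "lettab", final "bletta".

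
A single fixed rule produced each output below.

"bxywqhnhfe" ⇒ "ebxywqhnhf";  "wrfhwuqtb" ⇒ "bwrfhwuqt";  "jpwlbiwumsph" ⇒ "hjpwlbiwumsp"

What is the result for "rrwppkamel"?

In each case the input is transformed by: move the last character to the front.
Doing the same to "rrwppkamel": "lrrwppkame".

lrrwppkame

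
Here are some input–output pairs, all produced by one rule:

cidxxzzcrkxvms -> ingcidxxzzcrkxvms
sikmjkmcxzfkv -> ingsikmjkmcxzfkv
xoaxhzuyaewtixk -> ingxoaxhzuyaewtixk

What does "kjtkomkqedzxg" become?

ingkjtkomkqedzxg

In each case the input is transformed by: prepend "ing".
On "kjtkomkqedzxg" that produces "ingkjtkomkqedzxg".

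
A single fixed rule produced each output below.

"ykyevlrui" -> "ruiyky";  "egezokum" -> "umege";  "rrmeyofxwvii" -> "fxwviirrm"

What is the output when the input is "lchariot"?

In each case the input is transformed by: move the first 3 characters to the end (rotate left by 3), then delete the first 3 characters.
"lchariot" → "ariotlch" → "otlch".

otlch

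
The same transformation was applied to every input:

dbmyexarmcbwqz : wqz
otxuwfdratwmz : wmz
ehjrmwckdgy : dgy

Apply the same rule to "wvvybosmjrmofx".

What's happening: keep only the last 3 characters.
"wvvybosmjrmofx" → "ofx".

ofx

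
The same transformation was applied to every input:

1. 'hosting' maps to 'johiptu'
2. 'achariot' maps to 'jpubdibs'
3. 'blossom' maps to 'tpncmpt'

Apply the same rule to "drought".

hiuespv

What's happening: shift every letter 1 place forward in the alphabet (wrapping around), then move the last 3 characters to the front (rotate right by 3).
For "drought", step one produces "espvhiu"; step two turns that into "hiuespv".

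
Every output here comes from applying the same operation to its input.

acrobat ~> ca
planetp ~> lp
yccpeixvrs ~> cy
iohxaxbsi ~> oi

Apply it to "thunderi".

ht

Each output is the input with this applied: swap each adjacent pair of characters (1↔2, 3↔4, ...), then keep only the first 2 characters.
Applying both steps to "thunderi": "htnuedir", then "ht".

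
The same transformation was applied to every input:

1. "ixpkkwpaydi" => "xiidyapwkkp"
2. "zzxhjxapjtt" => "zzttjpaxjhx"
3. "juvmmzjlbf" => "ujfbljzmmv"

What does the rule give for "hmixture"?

The transformation: move the first 2 characters to the end (rotate left by 2), then reverse the string.
"hmixture" → "ixturehm" → "mherutxi".

mherutxi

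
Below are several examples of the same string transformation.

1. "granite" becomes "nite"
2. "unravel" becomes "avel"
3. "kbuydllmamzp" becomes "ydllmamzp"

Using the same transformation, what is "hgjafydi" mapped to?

afydi

What's happening: delete the first 3 characters.
For "hgjafydi" the result is "afydi".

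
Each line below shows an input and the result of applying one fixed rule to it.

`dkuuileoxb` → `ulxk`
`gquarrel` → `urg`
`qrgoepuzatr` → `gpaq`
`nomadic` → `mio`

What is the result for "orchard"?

crr

In each case the input is transformed by: move the first 2 characters to the end (rotate left by 2), then keep one character in every 3, starting at position 1 (positions 1st, 4th, 7th, ...).
On "orchard": the first step gives "chardor", and the second then gives "crr".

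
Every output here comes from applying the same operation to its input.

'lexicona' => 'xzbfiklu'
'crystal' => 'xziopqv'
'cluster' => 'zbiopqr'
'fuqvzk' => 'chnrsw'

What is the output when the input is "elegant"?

Looking at the pairs, the operation is to sort the characters into alphabetical order, then shift every letter 3 places backward in the alphabet (wrapping around).
Applying both steps to "elegant": "aeeglnt", then "xbbdikq".

xbbdikq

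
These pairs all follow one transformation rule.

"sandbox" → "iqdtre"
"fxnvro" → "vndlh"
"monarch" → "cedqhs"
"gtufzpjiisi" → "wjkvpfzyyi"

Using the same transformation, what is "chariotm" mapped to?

Each output is the input with this applied: shift every letter 10 places backward in the alphabet (wrapping around), then delete the last character.
Starting from "chariotm": after the first operation, "sxqhyejc"; after the second, "sxqhyej".

sxqhyej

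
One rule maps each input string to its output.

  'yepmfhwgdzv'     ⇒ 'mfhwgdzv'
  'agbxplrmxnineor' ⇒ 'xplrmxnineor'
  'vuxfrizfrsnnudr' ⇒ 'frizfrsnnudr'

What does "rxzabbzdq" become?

The transformation: delete the first 3 characters.
For "rxzabbzdq" the result is "abbzdq".

abbzdq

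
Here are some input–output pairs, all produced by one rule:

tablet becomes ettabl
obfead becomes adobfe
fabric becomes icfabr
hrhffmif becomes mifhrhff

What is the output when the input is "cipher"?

The transformation: swap the front and back halves of the string, then move the first character to the end.
On "cipher": the first step gives "hercip", and the second then gives "erciph".

erciph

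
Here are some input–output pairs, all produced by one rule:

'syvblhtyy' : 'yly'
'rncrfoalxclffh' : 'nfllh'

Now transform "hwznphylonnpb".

wpln

What's happening: keep one character in every 3, starting at position 2 (positions 2nd, 5th, 8th, ...).
Applying that to "hwznphylonnpb" gives "wpln".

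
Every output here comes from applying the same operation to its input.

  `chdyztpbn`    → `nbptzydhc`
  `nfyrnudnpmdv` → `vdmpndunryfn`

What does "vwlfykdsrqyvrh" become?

hrvyqrsdkyflwv

The rule is to reverse the string.
On "vwlfykdsrqyvrh" that produces "hrvyqrsdkyflwv".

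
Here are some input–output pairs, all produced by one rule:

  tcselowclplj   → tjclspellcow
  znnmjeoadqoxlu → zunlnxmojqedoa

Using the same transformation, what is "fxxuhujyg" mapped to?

fgxyxjuuh

What's happening: take characters alternately from the front and the back (1st, last, 2nd, 2nd-last, ...).
"fxxuhujyg" → "fgxyxjuuh".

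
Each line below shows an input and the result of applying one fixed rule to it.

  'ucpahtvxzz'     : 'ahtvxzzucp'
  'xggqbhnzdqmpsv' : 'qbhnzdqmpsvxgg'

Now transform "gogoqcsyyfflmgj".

oqcsyyfflmgjgog

The pattern: move the first 3 characters to the end (rotate left by 3).
On "gogoqcsyyfflmgj" that produces "oqcsyyfflmgjgog".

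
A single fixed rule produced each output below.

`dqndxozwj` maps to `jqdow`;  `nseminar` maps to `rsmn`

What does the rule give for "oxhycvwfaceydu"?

uxyvfcy

Looking at the pairs, the operation is to move the last character to the front, then keep every other character starting from the first (positions 1st, 3rd, 5th, ...).
Working it through for "oxhycvwfaceydu": intermediate "uoxhycvwfaceyd", final "uxyvfcy".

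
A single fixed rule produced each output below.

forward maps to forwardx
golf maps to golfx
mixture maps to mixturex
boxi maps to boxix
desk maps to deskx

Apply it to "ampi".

ampix

Each output is the input with this applied: append "x".
Doing the same to "ampi": "ampix".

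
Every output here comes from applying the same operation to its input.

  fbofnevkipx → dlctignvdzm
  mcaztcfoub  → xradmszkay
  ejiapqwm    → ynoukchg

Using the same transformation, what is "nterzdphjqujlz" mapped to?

The rule is to shift every letter 2 places backward in the alphabet (wrapping around), then move the first 3 characters to the end (rotate left by 3).
Starting from "nterzdphjqujlz": after the first operation, "lrcpxbnfhoshjx"; after the second, "pxbnfhoshjxlrc".

pxbnfhoshjxlrc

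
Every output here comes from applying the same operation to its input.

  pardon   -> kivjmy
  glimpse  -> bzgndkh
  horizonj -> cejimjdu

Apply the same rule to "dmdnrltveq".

ylhzyqiomg

Rule — shift every letter 5 places backward in the alphabet (wrapping around), then take characters alternately from the front and the back (1st, last, 2nd, 2nd-last, ...).
On "dmdnrltveq" that produces "ylhzyqiomg".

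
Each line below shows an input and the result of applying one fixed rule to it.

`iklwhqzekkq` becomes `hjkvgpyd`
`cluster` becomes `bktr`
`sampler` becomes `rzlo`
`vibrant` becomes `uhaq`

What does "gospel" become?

The pattern: shift every letter 1 place backward in the alphabet (wrapping around), then delete the last 3 characters.
Starting from "gospel": after the first operation, "fnrodk"; after the second, "fnr".

fnr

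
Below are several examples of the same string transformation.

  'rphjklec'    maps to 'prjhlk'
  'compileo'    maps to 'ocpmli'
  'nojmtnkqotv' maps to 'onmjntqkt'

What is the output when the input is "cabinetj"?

The pattern: swap each adjacent pair of characters (1↔2, 3↔4, ...), then delete the last 2 characters.
Working it through for "cabinetj": intermediate "acibenjt", final "aciben".

aciben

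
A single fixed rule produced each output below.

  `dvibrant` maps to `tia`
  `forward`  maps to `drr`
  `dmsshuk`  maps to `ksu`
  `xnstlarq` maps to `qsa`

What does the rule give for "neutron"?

The pattern: move the last character to the front, then keep one character in every 3, starting at position 1 (positions 1st, 4th, 7th, ...).
So "neutron" becomes "nuo".

nuo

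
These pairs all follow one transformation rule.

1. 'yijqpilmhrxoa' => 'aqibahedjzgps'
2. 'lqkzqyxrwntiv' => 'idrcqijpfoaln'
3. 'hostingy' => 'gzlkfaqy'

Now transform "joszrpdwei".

Looking at the pairs, the operation is to shift every letter 8 places backward in the alphabet (wrapping around), then swap each adjacent pair of characters (1↔2, 3↔4, ...).
"joszrpdwei" → "bgkrjhvowa" → "gbrkhjovaw".

gbrkhjovaw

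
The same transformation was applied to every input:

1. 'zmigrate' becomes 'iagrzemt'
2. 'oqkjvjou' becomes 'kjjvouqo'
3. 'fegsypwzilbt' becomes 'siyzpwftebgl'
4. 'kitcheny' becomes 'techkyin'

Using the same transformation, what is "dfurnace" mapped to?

uarndefc

Rule — take characters alternately from the front and the back (1st, last, 2nd, 2nd-last, ...), then swap the front and back halves of the string.
Starting from "dfurnace": after the first operation, "defcuarn"; after the second, "uarndefc".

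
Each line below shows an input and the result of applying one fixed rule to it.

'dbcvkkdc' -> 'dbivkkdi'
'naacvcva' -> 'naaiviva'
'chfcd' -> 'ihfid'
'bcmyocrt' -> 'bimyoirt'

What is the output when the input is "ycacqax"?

yiaiqax

In each case the input is transformed by: replace every "c" with "i".
Applying that to "ycacqax" gives "yiaiqax".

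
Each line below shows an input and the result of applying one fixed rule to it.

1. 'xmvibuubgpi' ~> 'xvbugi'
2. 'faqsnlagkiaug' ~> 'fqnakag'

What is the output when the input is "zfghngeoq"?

Each output is the input with this applied: keep every other character starting from the first (positions 1st, 3rd, 5th, ...).
For "zfghngeoq" the result is "zgneq".

zgneq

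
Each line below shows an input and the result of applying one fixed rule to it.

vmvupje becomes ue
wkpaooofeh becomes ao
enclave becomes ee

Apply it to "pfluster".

ue

The pattern: keep one character in every 3, starting at position 1 (positions 1st, 4th, 7th, ...), then keep only the vowels.
"pfluster" → "ue".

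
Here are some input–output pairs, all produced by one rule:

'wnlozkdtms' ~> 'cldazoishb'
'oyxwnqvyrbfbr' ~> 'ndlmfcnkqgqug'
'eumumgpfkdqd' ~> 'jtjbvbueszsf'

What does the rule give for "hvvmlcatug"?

kwbkraipvj

Looking at the pairs, the operation is to shift every letter 11 places backward in the alphabet (wrapping around), then swap each adjacent pair of characters (1↔2, 3↔4, ...).
Applying both steps to "hvvmlcatug": "wkkbarpijv", then "kwbkraipvj".
(Check on "oyxwnqvyrbfbr": → "dnmlcfkngquqg" → "ndlmfcnkqgqug" ✓)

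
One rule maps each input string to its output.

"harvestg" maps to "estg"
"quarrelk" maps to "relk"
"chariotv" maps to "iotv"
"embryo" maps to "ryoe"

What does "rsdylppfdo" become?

Rule — swap the front and back halves of the string, then keep only the first 4 characters.
Doing the same to "rsdylppfdo": "ppfd".

ppfd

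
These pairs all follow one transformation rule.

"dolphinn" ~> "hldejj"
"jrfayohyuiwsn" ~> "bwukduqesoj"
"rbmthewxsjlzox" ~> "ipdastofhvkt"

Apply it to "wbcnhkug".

The pattern: shift every letter 4 places backward in the alphabet (wrapping around), then delete the first 2 characters.
Starting from "wbcnhkug": after the first operation, "sxyjdgqc"; after the second, "yjdgqc".

yjdgqc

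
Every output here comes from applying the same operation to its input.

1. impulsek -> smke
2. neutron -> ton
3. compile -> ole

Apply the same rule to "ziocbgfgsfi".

The pattern: sort the characters into reverse alphabetical order, then keep every other character starting from the second (positions 2nd, 4th, 6th, ...).
On "ziocbgfgsfi": the first step gives "zsoiiggffcb", and the second then gives "sigfc".

sigfc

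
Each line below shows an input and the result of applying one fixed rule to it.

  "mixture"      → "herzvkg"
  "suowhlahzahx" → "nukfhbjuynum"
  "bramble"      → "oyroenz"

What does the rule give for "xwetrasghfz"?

usmkjrgenft

Each output is the input with this applied: move the last 3 characters to the front (rotate right by 3), then shift every letter 13 places forward in the alphabet (wrapping around) — i.e. ROT13.
Applying both steps to "xwetrasghfz": "hfzxwetrasg", then "usmkjrgenft".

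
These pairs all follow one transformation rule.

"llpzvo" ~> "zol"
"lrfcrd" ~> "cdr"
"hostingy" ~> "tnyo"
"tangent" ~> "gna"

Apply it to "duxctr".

Rule — keep every other character starting from the second (positions 2nd, 4th, 6th, ...), then move the first character to the end.
"duxctr" → "ucr" → "cru".

cru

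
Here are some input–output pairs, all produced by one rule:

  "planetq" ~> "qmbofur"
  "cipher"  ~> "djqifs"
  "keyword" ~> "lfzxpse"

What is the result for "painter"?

qbjoufs

In each case the input is transformed by: shift every letter 1 place forward in the alphabet (wrapping around).
Doing the same to "painter": "qbjoufs".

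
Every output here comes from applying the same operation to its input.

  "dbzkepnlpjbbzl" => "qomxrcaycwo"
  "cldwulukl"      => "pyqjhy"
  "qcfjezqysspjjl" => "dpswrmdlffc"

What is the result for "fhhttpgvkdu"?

The rule is to delete the last 3 characters, then shift every letter 13 places forward in the alphabet (wrapping around) — i.e. ROT13.
Working it through for "fhhttpgvkdu": intermediate "fhhttpgv", final "suuggcti".

suuggcti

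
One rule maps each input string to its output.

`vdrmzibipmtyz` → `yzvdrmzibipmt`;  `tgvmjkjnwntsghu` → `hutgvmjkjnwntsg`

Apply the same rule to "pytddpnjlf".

In each case the input is transformed by: move the last 2 characters to the front (rotate right by 2).
"pytddpnjlf" → "lfpytddpnj".

lfpytddpnj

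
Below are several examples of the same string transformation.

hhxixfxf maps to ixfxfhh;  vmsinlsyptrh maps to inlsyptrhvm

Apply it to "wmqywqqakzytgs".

The rule is to move the first 2 characters to the end (rotate left by 2), then delete the first character.
For "wmqywqqakzytgs", step one produces "qywqqakzytgswm"; step two turns that into "ywqqakzytgswm".

ywqqakzytgswm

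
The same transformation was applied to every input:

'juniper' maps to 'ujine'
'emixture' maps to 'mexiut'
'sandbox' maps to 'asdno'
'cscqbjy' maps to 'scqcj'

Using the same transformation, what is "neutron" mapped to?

entuo

What's happening: swap each adjacent pair of characters (1↔2, 3↔4, ...), then delete the last 2 characters.
"neutron" → "entuorn" → "entuo".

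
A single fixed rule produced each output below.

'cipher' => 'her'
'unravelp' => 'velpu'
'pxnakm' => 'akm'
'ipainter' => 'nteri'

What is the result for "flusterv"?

tervf

In each case the input is transformed by: swap the front and back halves of the string, then delete the last 3 characters.
On "flusterv": the first step gives "tervflus", and the second then gives "tervf".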